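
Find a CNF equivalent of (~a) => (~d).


Step 1: Rewrite (¬a) → (¬d) as ¬(¬a) ∨ (¬d).
Step 2: Eliminate any double negations (¬¬X = X).

a | (~d)


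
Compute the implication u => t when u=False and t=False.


Implication is false only when antecedent is true and consequent is false.
Substitute: u=False, t=False.
False => False evaluates to True.

True


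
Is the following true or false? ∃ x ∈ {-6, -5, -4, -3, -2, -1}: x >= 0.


Evaluate the predicate on each element: -6:F, -5:F, -4:F, -3:F, -2:F, -1:F.
No element satisfies the predicate.

F


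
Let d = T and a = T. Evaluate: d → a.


Implication is false only when antecedent is true and consequent is false.
Substitute: d=T, a=T.
T → T evaluates to T.

T


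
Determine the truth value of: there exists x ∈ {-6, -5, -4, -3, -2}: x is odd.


Evaluate the predicate on each element: -6:F, -5:T, -4:F, -3:T, -2:F.
Witness x = -5 satisfies the predicate.

T


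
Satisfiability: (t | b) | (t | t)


Search for a satisfying assignment over {b, t}.
Try b=True, t=False: the formula evaluates to True.
A satisfying assignment exists.

Satisfiable.


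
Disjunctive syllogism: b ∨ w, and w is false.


Disjunctive syllogism: from (P ∨ Q) and ¬P, infer Q.
One disjunct, 'w', is ruled out; the other must hold.

b


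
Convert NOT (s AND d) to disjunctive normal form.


Step 1: Apply De Morgan: ¬(s ∧ d) = ¬s ∨ ¬d.

(NOT s) OR (NOT d)


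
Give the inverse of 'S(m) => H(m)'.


The inverse of (P → Q) is (¬P → ¬Q). It is equivalent to the converse, not to the original.
Here P = 'S(m)' and Q = 'H(m)'.

If not (S(m)), then not (H(m)).


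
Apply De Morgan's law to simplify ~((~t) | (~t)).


De Morgan: the negation of a disjunction is the conjunction of the negations.
Distribute ~ across |, flipping it to &, and negate each literal.

t & t


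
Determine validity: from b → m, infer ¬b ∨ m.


This matches the form of material implication: the conclusion follows in every model of the premises.

Valid.


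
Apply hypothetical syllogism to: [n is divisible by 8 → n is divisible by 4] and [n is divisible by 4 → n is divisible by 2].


Hypothetical syllogism: from (P → Q) and (Q → R), infer (P → R).
Chain the two implications through the shared middle term 'n is divisible by 4'.

n is divisible by 8 → n is divisible by 2


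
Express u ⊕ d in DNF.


Step 1: u ⊕ d is true exactly when they disagree: (u ∧ ¬d) ∨ (¬u ∧ d).

(u ∧ (¬d)) ∨ ((¬u) ∧ d)


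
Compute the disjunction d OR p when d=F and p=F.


Disjunction is false only when both operands are false.
Substitute: d=F, p=F.
F OR F evaluates to F.

F


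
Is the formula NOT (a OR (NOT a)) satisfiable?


Check all 2 assignments over {a}:
a | φ
-----
F | F
T | F
No assignment makes the formula true.

Unsatisfiable.


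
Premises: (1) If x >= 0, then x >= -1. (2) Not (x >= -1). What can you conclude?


Modus tollens: from (P → Q) and ¬Q, infer ¬P.
Q = 'x >= -1' is denied; since P → Q, P must also fail.

Not (x >= 0).


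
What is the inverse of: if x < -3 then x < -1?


The inverse of (P → Q) is (¬P → ¬Q). It is equivalent to the converse, not to the original.
Here P = 'x < -3' and Q = 'x < -1'.

If not (x < -3), then not (x < -1).


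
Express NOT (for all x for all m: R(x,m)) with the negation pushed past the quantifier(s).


Negation flips each quantifier (∀↔∃) and negates the inner predicate.
¬(for all x for all m: φ) = there exists x there exists m: ¬φ.

there exists x there exists m: NOT(R(x,m))


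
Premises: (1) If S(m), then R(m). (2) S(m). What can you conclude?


Modus ponens: from (P → Q) and P, infer Q.
P = 'S(m)' is asserted, and P → Q holds, so Q follows.

R(m).


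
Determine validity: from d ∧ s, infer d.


This matches the form of conjunction elimination: the conclusion follows in every model of the premises.

Valid.


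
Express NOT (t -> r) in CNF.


Step 1: Rewrite t → r as ¬t ∨ r.
Step 2: Negate: ¬(¬t ∨ r) = t ∧ ¬r (De Morgan + double negation).

t AND (NOT r)


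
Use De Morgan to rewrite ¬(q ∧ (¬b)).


De Morgan: the negation of a conjunction is the disjunction of the negations.
Distribute ¬ across ∧, flipping it to ∨, and negate each literal.

(¬q) ∨ b


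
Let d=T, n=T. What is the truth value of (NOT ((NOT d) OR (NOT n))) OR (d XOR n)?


Substitute d=T, n=T:
NOT d = F
NOT n = F
(NOT d) OR (NOT n) = F OR F = F
NOT ((NOT d) OR (NOT n)) = T
d XOR n = T XOR T = F
(NOT ((NOT d) OR (NOT n))) OR (d XOR n) = T OR F = T

T


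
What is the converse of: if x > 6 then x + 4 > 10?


The converse of (P → Q) is (Q → P). It is not in general equivalent to the original.
Here P = 'x > 6' and Q = 'x + 4 > 10'.

If x + 4 > 10, then x > 6.


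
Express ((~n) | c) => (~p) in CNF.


Step 1: Rewrite as ¬((¬n) ∨ c) ∨ (¬p) = (¬(¬n) ∧ ¬c) ∨ (¬p).
Step 2: Distribute ∨ over ∧.
Step 3: Eliminate any double negations (¬¬X = X).

(n | (~p)) & ((~c) | (~p))


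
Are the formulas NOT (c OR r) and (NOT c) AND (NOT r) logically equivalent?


Compare truth tables:
c | r | φ | ψ
-------------
F | F | T | T
T | F | F | F
F | T | F | F
T | T | F | F
The columns φ and ψ agree on every row.

Yes, they are logically equivalent.


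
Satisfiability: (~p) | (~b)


Search for a satisfying assignment over {b, p}.
Try b=False, p=False: the formula evaluates to True.
A satisfying assignment exists.

Satisfiable.


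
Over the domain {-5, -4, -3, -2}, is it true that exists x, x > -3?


Evaluate the predicate on each element: -5:False, -4:False, -3:False, -2:True.
Witness x = -2 satisfies the predicate.

True


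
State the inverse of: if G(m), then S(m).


The inverse of (P → Q) is (¬P → ¬Q). It is equivalent to the converse, not to the original.
Here P = 'G(m)' and Q = 'S(m)'.

If not (G(m)), then not (S(m)).


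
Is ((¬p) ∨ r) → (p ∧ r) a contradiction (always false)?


Truth table over {p, r}:
p | r | φ
---------
F | F | F
T | F | T
F | T | F
T | T | T
Satisfying assignment at row 2: p=T, r=F gives T.

No, it is not a contradiction.


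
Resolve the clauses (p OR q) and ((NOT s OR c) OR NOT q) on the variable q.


The clauses contain complementary literals q and NOTq.
Resolution eliminates this pair and disjoins the remaining literals (merging duplicates).

((p OR NOT s) OR c)


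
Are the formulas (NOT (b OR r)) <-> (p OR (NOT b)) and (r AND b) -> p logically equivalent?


Compare truth tables:
b | p | r | φ | ψ
-----------------
F | F | F | T | T
T | F | F | T | T
F | T | F | T | T
T | T | F | F | T
F | F | T | F | T
T | F | T | T | F
F | T | T | F | T
T | T | T | F | T
They differ at row 4 (b=T, p=T, r=F): φ=F but ψ=T.

No, they are not logically equivalent.


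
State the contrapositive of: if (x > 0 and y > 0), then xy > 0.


The contrapositive of (P → Q) is (¬Q → ¬P); it is logically equivalent to the original.
Here P = '(x > 0 and y > 0)' and Q = 'xy > 0'.

If not (xy > 0), then not ((x > 0 and y > 0)).


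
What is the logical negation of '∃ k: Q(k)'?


¬(∀ x: φ) = ∃ x: ¬φ, and ¬(∃ x: φ) = ∀ x: ¬φ.
Apply to the existential statement.

∀ k: ¬(Q(k))


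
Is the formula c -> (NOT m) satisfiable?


Search for a satisfying assignment over {c, m}.
Try c=F, m=F: the formula evaluates to T.
A satisfying assignment exists.

Satisfiable.


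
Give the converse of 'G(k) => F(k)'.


The converse of (P → Q) is (Q → P). It is not in general equivalent to the original.
Here P = 'G(k)' and Q = 'F(k)'.

If F(k), then G(k).


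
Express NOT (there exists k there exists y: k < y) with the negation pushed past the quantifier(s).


Negation flips each quantifier (∀↔∃) and negates the inner predicate.
¬(there exists k there exists y: φ) = for all k for all y: ¬φ.

for all k for all y: NOT(k < y)


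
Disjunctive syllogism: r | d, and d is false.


Disjunctive syllogism: from (P ∨ Q) and ¬P, infer Q.
One disjunct, 'd', is ruled out; the other must hold.

r


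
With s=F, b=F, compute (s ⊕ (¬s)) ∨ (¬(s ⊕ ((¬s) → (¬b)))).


Substitute s=F, b=F:
¬s = T
s ⊕ (¬s) = F ⊕ T = T
¬s = T
¬b = T
(¬s) → (¬b) = T → T = T
s ⊕ ((¬s) → (¬b)) = F ⊕ T = T
¬(s ⊕ ((¬s) → (¬b))) = F
(s ⊕ (¬s)) ∨ (¬(s ⊕ ((¬s) → (¬b)))) = T ∨ F = T

T


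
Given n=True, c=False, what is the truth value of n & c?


Conjunction is true only when both operands are true.
Substitute: n=True, c=False.
True & False evaluates to False.

False


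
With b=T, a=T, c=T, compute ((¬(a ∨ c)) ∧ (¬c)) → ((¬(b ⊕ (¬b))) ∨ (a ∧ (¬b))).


Substitute b=T, a=T, c=T:
… (earlier sub-steps elided)
¬(a ∨ c) = F
¬c = F
(¬(a ∨ c)) ∧ (¬c) = F ∧ F = F
¬b = F
b ⊕ (¬b) = T ⊕ F = T
¬(b ⊕ (¬b)) = F
¬b = F
a ∧ (¬b) = T ∧ F = F
(¬(b ⊕ (¬b))) ∨ (a ∧ (¬b)) = F ∨ F = F
((¬(a ∨ c)) ∧ (¬c)) → ((¬(b ⊕ (¬b))) ∨ (a ∧ (¬b))) = F → F = T

T


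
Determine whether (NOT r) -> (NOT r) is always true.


Build the truth table over {r}:
r | φ
-----
F | T
T | T
Every row evaluates to true.

Yes, it is a tautology.


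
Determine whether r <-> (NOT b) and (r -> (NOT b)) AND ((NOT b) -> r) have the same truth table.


Compare truth tables:
b | r | φ | ψ
-------------
F | F | F | F
T | F | T | T
F | T | T | T
T | T | F | F
The columns φ and ψ agree on every row.

Yes, they are logically equivalent.


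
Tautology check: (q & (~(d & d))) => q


Build the truth table over {d, q}:
d | q | φ
---------
False | False | True
True | False | True
False | True | True
True | True | True
Every row evaluates to true.

Yes, it is a tautology.


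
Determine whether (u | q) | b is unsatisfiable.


Truth table over {b, q, u}:
b | q | u | φ
-------------
False | False | False | False
True | False | False | True
False | True | False | True
True | True | False | True
False | False | True | True
True | False | True | True
False | True | True | True
True | True | True | True
Satisfying assignment at row 2: b=True, q=False, u=False gives True.

No, it is not a contradiction.


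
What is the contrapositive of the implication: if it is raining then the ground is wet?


The contrapositive of (P → Q) is (¬Q → ¬P); it is logically equivalent to the original.
Here P = 'it is raining' and Q = 'the ground is wet'.

If not (the ground is wet), then not (it is raining).


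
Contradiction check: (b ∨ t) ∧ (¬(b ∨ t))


Truth table over {b, t}:
b | t | φ
---------
F | F | F
T | F | F
F | T | F
T | T | F
Every row is false.

Yes, it is a contradiction.


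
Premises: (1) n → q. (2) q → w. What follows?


Hypothetical syllogism: from (P → Q) and (Q → R), infer (P → R).
Chain the two implications through the shared middle term 'q'.

n → w


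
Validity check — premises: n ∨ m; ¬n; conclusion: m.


This matches the form of disjunctive syllogism: the conclusion follows in every model of the premises.

Valid.


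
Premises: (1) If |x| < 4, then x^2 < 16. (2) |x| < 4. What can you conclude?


Modus ponens: from (P → Q) and P, infer Q.
P = '|x| < 4' is asserted, and P → Q holds, so Q follows.

x^2 < 16.


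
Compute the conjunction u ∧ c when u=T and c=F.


Conjunction is true only when both operands are true.
Substitute: u=T, c=F.
T ∧ F evaluates to F.

F


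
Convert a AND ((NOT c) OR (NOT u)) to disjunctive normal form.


Step 1: Distribute ∧ over ∨: a ∧ ((¬c) ∨ (¬u)) = (a ∧ (¬c)) ∨ (a ∧ (¬u)).

(a AND (NOT c)) OR (a AND (NOT u))


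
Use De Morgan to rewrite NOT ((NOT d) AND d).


De Morgan: the negation of a conjunction is the disjunction of the negations.
Distribute NOT across AND, flipping it to OR, and negate each literal.

d OR (NOT d)


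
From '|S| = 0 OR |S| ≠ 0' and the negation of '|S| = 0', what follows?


Disjunctive syllogism: from (P ∨ Q) and ¬P, infer Q.
One disjunct, '|S| = 0', is ruled out; the other must hold.

|S| ≠ 0


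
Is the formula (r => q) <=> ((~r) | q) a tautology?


Build the truth table over {q, r}:
q | r | φ
---------
False | False | True
True | False | True
False | True | True
True | True | True
Every row evaluates to true.

Yes, it is a tautology.


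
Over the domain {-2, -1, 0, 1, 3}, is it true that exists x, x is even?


Evaluate the predicate on each element: -2:True, -1:False, 0:True, 1:False, 3:False.
Witness x = -2 satisfies the predicate.

True


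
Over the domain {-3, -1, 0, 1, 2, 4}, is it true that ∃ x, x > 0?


Evaluate the predicate on each element: -3:F, -1:F, 0:F, 1:T, 2:T, 4:T.
Witness x = 1 satisfies the predicate.

T


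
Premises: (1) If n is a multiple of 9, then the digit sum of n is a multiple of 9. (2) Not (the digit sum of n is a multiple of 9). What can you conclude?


Modus tollens: from (P → Q) and ¬Q, infer ¬P.
Q = 'the digit sum of n is a multiple of 9' is denied; since P → Q, P must also fail.

Not (n is a multiple of 9).


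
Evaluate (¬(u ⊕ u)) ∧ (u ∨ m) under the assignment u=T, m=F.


Substitute u=T, m=F:
u ⊕ u = T ⊕ T = F
¬(u ⊕ u) = T
u ∨ m = T ∨ F = T
(¬(u ⊕ u)) ∧ (u ∨ m) = T ∧ T = T

T


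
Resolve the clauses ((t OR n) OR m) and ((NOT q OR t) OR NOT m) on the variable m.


The clauses contain complementary literals m and NOTm.
Resolution eliminates this pair and disjoins the remaining literals (merging duplicates).

((n OR t) OR NOT q)


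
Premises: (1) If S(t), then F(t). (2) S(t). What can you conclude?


Modus ponens: from (P → Q) and P, infer Q.
P = 'S(t)' is asserted, and P → Q holds, so Q follows.

F(t).


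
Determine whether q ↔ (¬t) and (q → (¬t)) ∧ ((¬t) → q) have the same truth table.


Compare truth tables:
q | t | φ | ψ
-------------
F | F | F | F
T | F | T | T
F | T | T | T
T | T | F | F
The columns φ and ψ agree on every row.

Yes, they are logically equivalent.


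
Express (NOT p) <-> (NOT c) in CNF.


Step 1: Rewrite (¬p) ↔ (¬c) as ((¬p) → (¬c)) ∧ ((¬c) → (¬p)).
Step 2: Rewrite each implication as a disjunction.
Step 3: Eliminate any double negations (¬¬X = X).

(p OR (NOT c)) AND (c OR (NOT p))


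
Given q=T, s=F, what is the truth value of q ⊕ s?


Exclusive or is true when exactly one operand is true.
Substitute: q=T, s=F.
T ⊕ F evaluates to T.

T


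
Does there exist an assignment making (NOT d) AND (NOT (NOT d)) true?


Check all 2 assignments over {d}:
d | φ
-----
F | F
T | F
No assignment makes the formula true.

Unsatisfiable.


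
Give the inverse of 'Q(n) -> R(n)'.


The inverse of (P → Q) is (¬P → ¬Q). It is equivalent to the converse, not to the original.
Here P = 'Q(n)' and Q = 'R(n)'.

If not (Q(n)), then not (R(n)).


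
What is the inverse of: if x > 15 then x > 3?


The inverse of (P → Q) is (¬P → ¬Q). It is equivalent to the converse, not to the original.
Here P = 'x > 15' and Q = 'x > 3'.

If not (x > 15), then not (x > 3).


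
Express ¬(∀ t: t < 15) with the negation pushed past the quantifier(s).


¬(∀ x: φ) = ∃ x: ¬φ, and ¬(∃ x: φ) = ∀ x: ¬φ.
Apply to the universal statement.

∃ t: ¬(t < 15)


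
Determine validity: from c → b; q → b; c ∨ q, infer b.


This matches the form of proof by cases: the conclusion follows in every model of the premises.

Valid.


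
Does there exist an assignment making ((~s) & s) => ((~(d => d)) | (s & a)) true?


Search for a satisfying assignment over {a, d, s}.
Try a=False, d=False, s=False: the formula evaluates to True.
A satisfying assignment exists.

Satisfiable.


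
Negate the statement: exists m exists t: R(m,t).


Negation flips each quantifier (∀↔∃) and negates the inner predicate.
¬(exists m exists t: φ) = forall m forall t: ¬φ.

forall m forall t: ~(R(m,t))


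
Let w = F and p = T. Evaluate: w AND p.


Conjunction is true only when both operands are true.
Substitute: w=F, p=T.
F AND T evaluates to F.

F


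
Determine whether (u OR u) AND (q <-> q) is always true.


Build the truth table over {q, u}:
q | u | φ
---------
F | F | F
T | F | F
F | T | T
T | T | T
Counterexample at row 1: with q=F, u=F, the formula is F.

No, it is not a tautology.


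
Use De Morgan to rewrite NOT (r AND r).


De Morgan: the negation of a conjunction is the disjunction of the negations.
Distribute NOT across AND, flipping it to OR, and negate each literal.

(NOT r) OR (NOT r)


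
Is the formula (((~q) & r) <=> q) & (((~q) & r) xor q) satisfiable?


Check all 4 assignments over {q, r}:
q | r | φ
---------
False | False | False
True | False | False
False | True | False
True | True | False
No assignment makes the formula true.

Unsatisfiable.


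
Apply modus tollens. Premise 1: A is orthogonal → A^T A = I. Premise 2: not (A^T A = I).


Modus tollens: from (P → Q) and ¬Q, infer ¬P.
Q = 'A^T A = I' is denied; since P → Q, P must also fail.

Not (A is orthogonal).


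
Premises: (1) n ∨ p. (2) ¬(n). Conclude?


Disjunctive syllogism: from (P ∨ Q) and ¬P, infer Q.
One disjunct, 'n', is ruled out; the other must hold.

p


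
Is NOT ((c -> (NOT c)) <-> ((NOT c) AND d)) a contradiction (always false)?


Truth table over {c, d}:
c | d | φ
---------
F | F | T
T | F | F
F | T | F
T | T | F
Satisfying assignment at row 1: c=F, d=F gives T.

No, it is not a contradiction.


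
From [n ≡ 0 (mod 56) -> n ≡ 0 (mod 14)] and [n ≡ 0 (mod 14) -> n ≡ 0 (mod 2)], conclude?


Hypothetical syllogism: from (P → Q) and (Q → R), infer (P → R).
Chain the two implications through the shared middle term 'n ≡ 0 (mod 14)'.

n ≡ 0 (mod 56) -> n ≡ 0 (mod 2)


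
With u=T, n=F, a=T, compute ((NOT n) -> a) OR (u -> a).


Substitute u=T, n=F, a=T:
NOT n = T
(NOT n) -> a = T -> T = T
u -> a = T -> T = T
((NOT n) -> a) OR (u -> a) = T OR T = T

T


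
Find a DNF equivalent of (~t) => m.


Step 1: Rewrite (¬t) → m as ¬(¬t) ∨ m.
Step 2: Eliminate any double negations (¬¬X = X).

t | m


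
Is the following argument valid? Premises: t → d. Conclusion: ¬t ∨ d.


This matches the form of material implication: the conclusion follows in every model of the premises.

Valid.


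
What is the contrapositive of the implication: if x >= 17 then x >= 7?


The contrapositive of (P → Q) is (¬Q → ¬P); it is logically equivalent to the original.
Here P = 'x >= 17' and Q = 'x >= 7'.

If not (x >= 7), then not (x >= 17).


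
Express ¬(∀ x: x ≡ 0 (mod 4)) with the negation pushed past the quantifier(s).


¬(∀ x: φ) = ∃ x: ¬φ, and ¬(∃ x: φ) = ∀ x: ¬φ.
Apply to the universal statement.

∃ x: ¬(x ≡ 0 (mod 4))


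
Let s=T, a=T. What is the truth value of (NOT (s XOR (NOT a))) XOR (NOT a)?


Substitute s=T, a=T:
NOT a = F
s XOR (NOT a) = T XOR F = T
NOT (s XOR (NOT a)) = F
NOT a = F
(NOT (s XOR (NOT a))) XOR (NOT a) = F XOR F = F

F


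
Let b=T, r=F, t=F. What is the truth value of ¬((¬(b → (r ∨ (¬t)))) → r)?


Substitute b=T, r=F, t=F:
¬t = T
r ∨ (¬t) = F ∨ T = T
b → (r ∨ (¬t)) = T → T = T
¬(b → (r ∨ (¬t))) = F
(¬(b → (r ∨ (¬t)))) → r = F → F = T
¬((¬(b → (r ∨ (¬t)))) → r) = F

F


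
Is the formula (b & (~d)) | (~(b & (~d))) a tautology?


Build the truth table over {b, d}:
b | d | φ
---------
False | False | True
True | False | True
False | True | True
True | True | True
Every row evaluates to true.

Yes, it is a tautology.


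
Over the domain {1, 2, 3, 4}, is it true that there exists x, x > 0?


Evaluate the predicate on each element: 1:T, 2:T, 3:T, 4:T.
Witness x = 1 satisfies the predicate.

T


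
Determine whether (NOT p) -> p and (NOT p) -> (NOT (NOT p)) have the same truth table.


Compare truth tables:
p | φ | ψ
---------
F | F | F
T | T | T
The columns φ and ψ agree on every row.

Yes, they are logically equivalent.


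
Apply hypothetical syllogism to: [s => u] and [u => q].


Hypothetical syllogism: from (P → Q) and (Q → R), infer (P → R).
Chain the two implications through the shared middle term 'u'.

s => q


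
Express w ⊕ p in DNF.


Step 1: w ⊕ p is true exactly when they disagree: (w ∧ ¬p) ∨ (¬w ∧ p).

(w ∧ (¬p)) ∨ ((¬w) ∧ p)


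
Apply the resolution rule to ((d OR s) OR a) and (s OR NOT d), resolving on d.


The clauses contain complementary literals d and NOTd.
Resolution eliminates this pair and disjoins the remaining literals (merging duplicates).

(a OR s)


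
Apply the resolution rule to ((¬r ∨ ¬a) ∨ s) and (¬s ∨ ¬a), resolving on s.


The clauses contain complementary literals s and ¬s.
Resolution eliminates this pair and disjoins the remaining literals (merging duplicates).

(¬r ∨ ¬a)


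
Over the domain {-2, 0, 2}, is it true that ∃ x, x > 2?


Evaluate the predicate on each element: -2:F, 0:F, 2:F.
No element satisfies the predicate.

F


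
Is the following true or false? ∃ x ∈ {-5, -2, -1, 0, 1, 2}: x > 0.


Evaluate the predicate on each element: -5:F, -2:F, -1:F, 0:F, 1:T, 2:T.
Witness x = 1 satisfies the predicate.

T


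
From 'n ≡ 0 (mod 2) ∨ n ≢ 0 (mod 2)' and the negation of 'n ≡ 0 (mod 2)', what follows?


Disjunctive syllogism: from (P ∨ Q) and ¬P, infer Q.
One disjunct, 'n ≡ 0 (mod 2)', is ruled out; the other must hold.

n ≢ 0 (mod 2)


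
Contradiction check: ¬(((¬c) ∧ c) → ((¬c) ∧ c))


Truth table over {c}:
c | φ
-----
F | F
T | F
Every row is false.

Yes, it is a contradiction.


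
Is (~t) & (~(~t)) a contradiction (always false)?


Truth table over {t}:
t | φ
-----
False | False
True | False
Every row is false.

Yes, it is a contradiction.


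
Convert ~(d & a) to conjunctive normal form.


Step 1: Apply De Morgan: ¬(d ∧ a) = ¬d ∨ ¬a.

(~d) | (~a)


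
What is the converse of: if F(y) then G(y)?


The converse of (P → Q) is (Q → P). It is not in general equivalent to the original.
Here P = 'F(y)' and Q = 'G(y)'.

If G(y), then F(y).


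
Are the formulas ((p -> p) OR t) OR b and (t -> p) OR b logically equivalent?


Compare truth tables:
b | p | t | φ | ψ
-----------------
F | F | F | T | T
T | F | F | T | T
F | T | F | T | T
T | T | F | T | T
F | F | T | T | F
T | F | T | T | T
F | T | T | T | T
T | T | T | T | T
They differ at row 5 (b=F, p=F, t=T): φ=T but ψ=F.

No, they are not logically equivalent.


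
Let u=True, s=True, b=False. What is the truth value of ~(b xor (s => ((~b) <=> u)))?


Substitute u=True, s=True, b=False:
~b = True
(~b) <=> u = True <=> True = True
s => ((~b) <=> u) = True => True = True
b xor (s => ((~b) <=> u)) = False xor True = True
~(b xor (s => ((~b) <=> u))) = False

False


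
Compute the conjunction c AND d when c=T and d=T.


Conjunction is true only when both operands are true.
Substitute: c=T, d=T.
T AND T evaluates to T.

T


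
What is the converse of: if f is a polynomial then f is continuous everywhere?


The converse of (P → Q) is (Q → P). It is not in general equivalent to the original.
Here P = 'f is a polynomial' and Q = 'f is continuous everywhere'.

If f is continuous everywhere, then f is a polynomial.


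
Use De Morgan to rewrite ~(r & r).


De Morgan: the negation of a conjunction is the disjunction of the negations.
Distribute ~ across &, flipping it to |, and negate each literal.

(~r) | (~r)


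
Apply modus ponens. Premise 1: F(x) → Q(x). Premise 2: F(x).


Modus ponens: from (P → Q) and P, infer Q.
P = 'F(x)' is asserted, and P → Q holds, so Q follows.

Q(x).


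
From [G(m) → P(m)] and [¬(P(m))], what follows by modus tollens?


Modus tollens: from (P → Q) and ¬Q, infer ¬P.
Q = 'P(m)' is denied; since P → Q, P must also fail.

Not (G(m)).


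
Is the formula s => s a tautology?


Build the truth table over {s}:
s | φ
-----
False | True
True | True
Every row evaluates to true.

Yes, it is a tautology.


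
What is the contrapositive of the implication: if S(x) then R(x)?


The contrapositive of (P → Q) is (¬Q → ¬P); it is logically equivalent to the original.
Here P = 'S(x)' and Q = 'R(x)'.

If not (R(x)), then not (S(x)).


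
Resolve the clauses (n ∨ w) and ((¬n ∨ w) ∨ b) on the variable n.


The clauses contain complementary literals n and ¬n.
Resolution eliminates this pair and disjoins the remaining literals (merging duplicates).

(w ∨ b)


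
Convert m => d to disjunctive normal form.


Step 1: Rewrite m → d as ¬m ∨ d.

(~m) | d


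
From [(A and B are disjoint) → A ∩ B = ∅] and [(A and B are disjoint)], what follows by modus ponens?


Modus ponens: from (P → Q) and P, infer Q.
P = '(A and B are disjoint)' is asserted, and P → Q holds, so Q follows.

A ∩ B = ∅.


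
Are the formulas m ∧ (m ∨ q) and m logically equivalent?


Compare truth tables:
m | q | φ | ψ
-------------
F | F | F | F
T | F | T | T
F | T | F | F
T | T | T | T
The columns φ and ψ agree on every row.

Yes, they are logically equivalent.


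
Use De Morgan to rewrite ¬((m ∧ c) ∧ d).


De Morgan: the negation of a conjunction is the disjunction of the negations.
Distribute ¬ across ∧, flipping it to ∨, and negate each literal.

((¬m) ∨ (¬c)) ∨ (¬d)


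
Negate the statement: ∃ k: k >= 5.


¬(∀ x: φ) = ∃ x: ¬φ, and ¬(∃ x: φ) = ∀ x: ¬φ.
Apply to the existential statement.

∀ k: ¬(k >= 5)


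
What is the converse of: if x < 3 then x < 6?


The converse of (P → Q) is (Q → P). It is not in general equivalent to the original.
Here P = 'x < 3' and Q = 'x < 6'.

If x < 6, then x < 3.


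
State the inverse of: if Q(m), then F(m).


The inverse of (P → Q) is (¬P → ¬Q). It is equivalent to the converse, not to the original.
Here P = 'Q(m)' and Q = 'F(m)'.

If not (Q(m)), then not (F(m)).


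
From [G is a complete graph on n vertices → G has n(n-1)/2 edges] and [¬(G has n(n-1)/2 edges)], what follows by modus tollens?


Modus tollens: from (P → Q) and ¬Q, infer ¬P.
Q = 'G has n(n-1)/2 edges' is denied; since P → Q, P must also fail.

Not (G is a complete graph on n vertices).


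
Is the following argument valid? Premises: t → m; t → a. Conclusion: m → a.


This is (no valid rule). There exist truth assignments where the premises are all true but the conclusion is false.

Invalid.


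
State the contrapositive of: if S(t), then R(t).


The contrapositive of (P → Q) is (¬Q → ¬P); it is logically equivalent to the original.
Here P = 'S(t)' and Q = 'R(t)'.

If not (R(t)), then not (S(t)).


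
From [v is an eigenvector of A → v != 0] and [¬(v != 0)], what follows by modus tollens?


Modus tollens: from (P → Q) and ¬Q, infer ¬P.
Q = 'v != 0' is denied; since P → Q, P must also fail.

Not (v is an eigenvector of A).


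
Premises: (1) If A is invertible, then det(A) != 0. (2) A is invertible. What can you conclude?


Modus ponens: from (P → Q) and P, infer Q.
P = 'A is invertible' is asserted, and P → Q holds, so Q follows.

det(A) != 0.


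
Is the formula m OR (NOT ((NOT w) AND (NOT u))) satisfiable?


Search for a satisfying assignment over {m, u, w}.
Try m=T, u=F, w=F: the formula evaluates to T.
A satisfying assignment exists.

Satisfiable.


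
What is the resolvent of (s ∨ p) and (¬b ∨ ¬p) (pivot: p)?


The clauses contain complementary literals p and ¬p.
Resolution eliminates this pair and disjoins the remaining literals (merging duplicates).

(s ∨ ¬b)


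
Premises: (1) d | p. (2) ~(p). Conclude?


Disjunctive syllogism: from (P ∨ Q) and ¬P, infer Q.
One disjunct, 'p', is ruled out; the other must hold.

d


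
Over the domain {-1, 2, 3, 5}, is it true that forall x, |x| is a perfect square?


Evaluate the predicate on each element: -1:True, 2:False, 3:False, 5:False.
Counterexample x = 2 fails the predicate.

False


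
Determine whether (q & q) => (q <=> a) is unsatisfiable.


Truth table over {a, q}:
a | q | φ
---------
False | False | True
True | False | True
False | True | False
True | True | True
Satisfying assignment at row 1: a=False, q=False gives True.

No, it is not a contradiction.


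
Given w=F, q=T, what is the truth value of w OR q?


Disjunction is false only when both operands are false.
Substitute: w=F, q=T.
F OR T evaluates to T.

T


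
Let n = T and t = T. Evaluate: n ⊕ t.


Exclusive or is true when exactly one operand is true.
Substitute: n=T, t=T.
T ⊕ T evaluates to F.

F


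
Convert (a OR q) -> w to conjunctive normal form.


Step 1: Rewrite as ¬(a ∨ q) ∨ w = (¬a ∧ ¬q) ∨ w.
Step 2: Distribute ∨ over ∧.

((NOT a) OR w) AND ((NOT q) OR w)


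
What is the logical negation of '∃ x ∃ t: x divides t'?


Negation flips each quantifier (∀↔∃) and negates the inner predicate.
¬(∃ x ∃ t: φ) = ∀ x ∀ t: ¬φ.

∀ x ∀ t: ¬(x divides t)


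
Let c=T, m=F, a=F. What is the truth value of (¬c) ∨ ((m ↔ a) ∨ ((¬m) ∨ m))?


Substitute c=T, m=F, a=F:
¬c = F
m ↔ a = F ↔ F = T
¬m = T
(¬m) ∨ m = T ∨ F = T
(m ↔ a) ∨ ((¬m) ∨ m) = T ∨ T = T
(¬c) ∨ ((m ↔ a) ∨ ((¬m) ∨ m)) = F ∨ T = T

T


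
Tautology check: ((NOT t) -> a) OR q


Build the truth table over {a, q, t}:
a | q | t | φ
-------------
F | F | F | F
T | F | F | T
F | T | F | T
T | T | F | T
F | F | T | T
T | F | T | T
F | T | T | T
T | T | T | T
Counterexample at row 1: with a=F, q=F, t=F, the formula is F.

No, it is not a tautology.


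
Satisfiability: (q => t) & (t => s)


Search for a satisfying assignment over {q, s, t}.
Try q=False, s=False, t=False: the formula evaluates to True.
A satisfying assignment exists.

Satisfiable.


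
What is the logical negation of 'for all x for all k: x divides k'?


Negation flips each quantifier (∀↔∃) and negates the inner predicate.
¬(for all x for all k: φ) = there exists x there exists k: ¬φ.

there exists x there exists k: NOT(x divides k)


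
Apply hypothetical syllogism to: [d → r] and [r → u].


Hypothetical syllogism: from (P → Q) and (Q → R), infer (P → R).
Chain the two implications through the shared middle term 'r'.

d → u


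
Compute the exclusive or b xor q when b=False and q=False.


Exclusive or is true when exactly one operand is true.
Substitute: b=False, q=False.
False xor False evaluates to False.

False


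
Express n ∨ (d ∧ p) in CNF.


Step 1: Distribute ∨ over ∧: n ∨ (d ∧ p) = (n ∨ d) ∧ (n ∨ p).

(n ∨ d) ∧ (n ∨ p)


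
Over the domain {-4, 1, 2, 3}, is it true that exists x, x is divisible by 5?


Evaluate the predicate on each element: -4:False, 1:False, 2:False, 3:False.
No element satisfies the predicate.

False


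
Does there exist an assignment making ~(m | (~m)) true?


Check all 2 assignments over {m}:
m | φ
-----
False | False
True | False
No assignment makes the formula true.

Unsatisfiable.


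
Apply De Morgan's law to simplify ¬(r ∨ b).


De Morgan: the negation of a disjunction is the conjunction of the negations.
Distribute ¬ across ∨, flipping it to ∧, and negate each literal.

(¬r) ∧ (¬b)


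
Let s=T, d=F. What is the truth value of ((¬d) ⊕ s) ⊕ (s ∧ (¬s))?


Substitute s=T, d=F:
¬d = T
(¬d) ⊕ s = T ⊕ T = F
¬s = F
s ∧ (¬s) = T ∧ F = F
((¬d) ⊕ s) ⊕ (s ∧ (¬s)) = F ⊕ F = F

F


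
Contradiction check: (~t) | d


Truth table over {d, t}:
d | t | φ
---------
False | False | True
True | False | True
False | True | False
True | True | True
Satisfying assignment at row 1: d=False, t=False gives True.

No, it is not a contradiction.


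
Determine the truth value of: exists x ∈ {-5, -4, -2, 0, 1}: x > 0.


Evaluate the predicate on each element: -5:False, -4:False, -2:False, 0:False, 1:True.
Witness x = 1 satisfies the predicate.

True


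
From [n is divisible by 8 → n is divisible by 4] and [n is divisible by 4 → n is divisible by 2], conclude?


Hypothetical syllogism: from (P → Q) and (Q → R), infer (P → R).
Chain the two implications through the shared middle term 'n is divisible by 4'.

n is divisible by 8 → n is divisible by 2


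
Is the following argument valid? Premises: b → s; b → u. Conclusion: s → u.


This is (no valid rule). There exist truth assignments where the premises are all true but the conclusion is false.

Invalid.


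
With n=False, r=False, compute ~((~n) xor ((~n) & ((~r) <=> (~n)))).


Substitute n=False, r=False:
~n = True
~n = True
~r = True
~n = True
(~r) <=> (~n) = True <=> True = True
(~n) & ((~r) <=> (~n)) = True & True = True
(~n) xor ((~n) & ((~r) <=> (~n))) = True xor True = False
~((~n) xor ((~n) & ((~r) <=> (~n)))) = True

True


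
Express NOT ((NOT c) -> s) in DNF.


Step 1: Rewrite implication then negate: ¬(¬(¬c) ∨ s) = (¬c) ∧ ¬s.

(NOT c) AND (NOT s)


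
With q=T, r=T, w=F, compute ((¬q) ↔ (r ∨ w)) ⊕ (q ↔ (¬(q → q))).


Substitute q=T, r=T, w=F:
¬q = F
r ∨ w = T ∨ F = T
(¬q) ↔ (r ∨ w) = F ↔ T = F
q → q = T → T = T
¬(q → q) = F
q ↔ (¬(q → q)) = T ↔ F = F
((¬q) ↔ (r ∨ w)) ⊕ (q ↔ (¬(q → q))) = F ⊕ F = F

F


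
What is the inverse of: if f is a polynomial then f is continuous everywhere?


The inverse of (P → Q) is (¬P → ¬Q). It is equivalent to the converse, not to the original.
Here P = 'f is a polynomial' and Q = 'f is continuous everywhere'.

If not (f is a polynomial), then not (f is continuous everywhere).


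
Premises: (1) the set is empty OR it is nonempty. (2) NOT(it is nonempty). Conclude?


Disjunctive syllogism: from (P ∨ Q) and ¬P, infer Q.
One disjunct, 'it is nonempty', is ruled out; the other must hold.

the set is empty


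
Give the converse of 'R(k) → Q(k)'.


The converse of (P → Q) is (Q → P). It is not in general equivalent to the original.
Here P = 'R(k)' and Q = 'Q(k)'.

If Q(k), then R(k).


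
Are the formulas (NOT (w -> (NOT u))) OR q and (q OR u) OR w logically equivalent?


Compare truth tables:
q | u | w | φ | ψ
-----------------
F | F | F | F | F
T | F | F | T | T
F | T | F | F | T
T | T | F | T | T
F | F | T | F | T
T | F | T | T | T
F | T | T | T | T
T | T | T | T | T
They differ at row 3 (q=F, u=T, w=F): φ=F but ψ=T.

No, they are not logically equivalent.


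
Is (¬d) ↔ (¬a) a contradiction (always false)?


Truth table over {a, d}:
a | d | φ
---------
F | F | T
T | F | F
F | T | F
T | T | T
Satisfying assignment at row 1: a=F, d=F gives T.

No, it is not a contradiction.


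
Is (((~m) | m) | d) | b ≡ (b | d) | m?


Compare truth tables:
b | d | m | φ | ψ
-----------------
False | False | False | True | False
True | False | False | True | True
False | True | False | True | True
True | True | False | True | True
False | False | True | True | True
True | False | True | True | True
False | True | True | True | True
True | True | True | True | True
They differ at row 1 (b=False, d=False, m=False): φ=True but ψ=False.

No, they are not logically equivalent.


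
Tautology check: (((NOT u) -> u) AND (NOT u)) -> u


Build the truth table over {u}:
u | φ
-----
F | T
T | T
Every row evaluates to true.

Yes, it is a tautology.


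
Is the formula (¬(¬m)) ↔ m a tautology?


Build the truth table over {m}:
m | φ
-----
F | T
T | T
Every row evaluates to true.

Yes, it is a tautology.


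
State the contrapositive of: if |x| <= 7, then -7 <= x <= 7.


The contrapositive of (P → Q) is (¬Q → ¬P); it is logically equivalent to the original.
Here P = '|x| <= 7' and Q = '-7 <= x <= 7'.

If not (-7 <= x <= 7), then not (|x| <= 7).


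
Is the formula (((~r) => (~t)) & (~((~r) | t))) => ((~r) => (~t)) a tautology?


Build the truth table over {r, t}:
r | t | φ
---------
False | False | True
True | False | True
False | True | True
True | True | True
Every row evaluates to true.

Yes, it is a tautology.


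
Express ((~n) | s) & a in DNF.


Step 1: Distribute ∧ over ∨: ((¬n) ∨ s) ∧ a = ((¬n) ∧ a) ∨ (s ∧ a).

((~n) & a) | (s & a)


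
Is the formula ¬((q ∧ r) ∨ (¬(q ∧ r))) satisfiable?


Check all 4 assignments over {q, r}:
q | r | φ
---------
F | F | F
T | F | F
F | T | F
T | T | F
No assignment makes the formula true.

Unsatisfiable.


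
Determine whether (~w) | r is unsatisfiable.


Truth table over {r, w}:
r | w | φ
---------
False | False | True
True | False | True
False | True | False
True | True | True
Satisfying assignment at row 1: r=False, w=False gives True.

No, it is not a contradiction.


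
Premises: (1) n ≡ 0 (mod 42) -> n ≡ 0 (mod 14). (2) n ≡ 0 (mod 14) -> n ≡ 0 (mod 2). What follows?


Hypothetical syllogism: from (P → Q) and (Q → R), infer (P → R).
Chain the two implications through the shared middle term 'n ≡ 0 (mod 14)'.

n ≡ 0 (mod 42) -> n ≡ 0 (mod 2)


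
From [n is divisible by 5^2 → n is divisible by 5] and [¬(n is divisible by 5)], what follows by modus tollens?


Modus tollens: from (P → Q) and ¬Q, infer ¬P.
Q = 'n is divisible by 5' is denied; since P → Q, P must also fail.

Not (n is divisible by 5^2).


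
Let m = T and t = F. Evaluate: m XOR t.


Exclusive or is true when exactly one operand is true.
Substitute: m=T, t=F.
T XOR F evaluates to T.

T


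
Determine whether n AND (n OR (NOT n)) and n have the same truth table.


Compare truth tables:
n | φ | ψ
---------
F | F | F
T | T | T
The columns φ and ψ agree on every row.

Yes, they are logically equivalent.


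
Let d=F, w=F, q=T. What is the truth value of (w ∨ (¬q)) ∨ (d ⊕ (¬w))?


Substitute d=F, w=F, q=T:
¬q = F
w ∨ (¬q) = F ∨ F = F
¬w = T
d ⊕ (¬w) = F ⊕ T = T
(w ∨ (¬q)) ∨ (d ⊕ (¬w)) = F ∨ T = T

T


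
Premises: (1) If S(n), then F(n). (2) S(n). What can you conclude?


Modus ponens: from (P → Q) and P, infer Q.
P = 'S(n)' is asserted, and P → Q holds, so Q follows.

F(n).


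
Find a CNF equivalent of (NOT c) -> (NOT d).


Step 1: Rewrite (¬c) → (¬d) as ¬(¬c) ∨ (¬d).
Step 2: Eliminate any double negations (¬¬X = X).

c OR (NOT d)


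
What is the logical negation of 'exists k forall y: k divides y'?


Negation flips each quantifier (∀↔∃) and negates the inner predicate.
¬(exists k forall y: φ) = forall k exists y: ¬φ.

forall k exists y: ~(k divides y)


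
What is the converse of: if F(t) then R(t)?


The converse of (P → Q) is (Q → P). It is not in general equivalent to the original.
Here P = 'F(t)' and Q = 'R(t)'.

If R(t), then F(t).


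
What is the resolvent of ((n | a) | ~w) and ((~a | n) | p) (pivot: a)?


The clauses contain complementary literals a and ~a.
Resolution eliminates this pair and disjoins the remaining literals (merging duplicates).

((n | ~w) | p)


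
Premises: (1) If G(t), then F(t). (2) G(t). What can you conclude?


Modus ponens: from (P → Q) and P, infer Q.
P = 'G(t)' is asserted, and P → Q holds, so Q follows.

F(t).


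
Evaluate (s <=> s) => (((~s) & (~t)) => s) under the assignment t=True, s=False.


Substitute t=True, s=False:
s <=> s = False <=> False = True
~s = True
~t = False
(~s) & (~t) = True & False = False
((~s) & (~t)) => s = False => False = True
(s <=> s) => (((~s) & (~t)) => s) = True => True = True

True
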